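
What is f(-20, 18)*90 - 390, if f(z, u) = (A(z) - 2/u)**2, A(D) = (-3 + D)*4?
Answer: 6868900/9 ≈ 7.6321e+5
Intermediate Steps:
A(D) = -12 + 4*D
f(z, u) = (-12 - 2/u + 4*z)**2 (f(z, u) = ((-12 + 4*z) - 2/u)**2 = (-12 - 2/u + 4*z)**2)
f(-20, 18)*90 - 390 = (4*(-1 + 2*18*(-3 - 20))**2/18**2)*90 - 390 = (4*(1/324)*(-1 + 2*18*(-23))**2)*90 - 390 = (4*(1/324)*(-1 - 828)**2)*90 - 390 = (4*(1/324)*(-829)**2)*90 - 390 = (4*(1/324)*687241)*90 - 390 = (687241/81)*90 - 390 = 6872410/9 - 390 = 6868900/9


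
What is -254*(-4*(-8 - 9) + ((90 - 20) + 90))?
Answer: -57912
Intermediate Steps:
-254*(-4*(-8 - 9) + ((90 - 20) + 90)) = -254*(-4*(-17) + (70 + 90)) = -254*(68 + 160) = -254*228 = -57912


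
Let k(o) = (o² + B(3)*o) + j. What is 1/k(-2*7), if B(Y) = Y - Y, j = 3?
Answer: 1/199 ≈ 0.0050251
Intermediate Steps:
B(Y) = 0
k(o) = 3 + o² (k(o) = (o² + 0*o) + 3 = (o² + 0) + 3 = o² + 3 = 3 + o²)
1/k(-2*7) = 1/(3 + (-2*7)²) = 1/(3 + (-14)²) = 1/(3 + 196) = 1/199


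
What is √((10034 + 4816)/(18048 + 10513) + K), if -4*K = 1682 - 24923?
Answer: √663845601/338 ≈ 76.228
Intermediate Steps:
K = 23241/4 (K = -(1682 - 24923)/4 = -¼*(-23241) = 23241/4 ≈ 5810.3)
√((10034 + 4816)/(18048 + 10513) + K) = √((10034 + 4816)/(18048 + 10513) + 23241/4) = √(14850/28561 + 23241/4) = √(663845601/114244) = √663845601/338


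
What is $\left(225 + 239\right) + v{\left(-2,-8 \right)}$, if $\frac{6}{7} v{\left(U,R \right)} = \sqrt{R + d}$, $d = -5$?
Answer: $464 + \frac{7 i \sqrt{13}}{6} \approx 464.0 + 4.2065 i$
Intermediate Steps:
$v{\left(U,R \right)} = \frac{7 \sqrt{-5 + R}}{6}$ ($v{\left(U,R \right)} = \frac{7 \sqrt{R - 5}}{6} = \frac{7 \sqrt{-5 + R}}{6}$)
$\left(225 + 239\right) + v{\left(-2,-8 \right)} = \left(225 + 239\right) + \frac{7 \sqrt{-5 - 8}}{6} = 464 + \frac{7 \sqrt{-13}}{6} = 464 + \frac{7 i \sqrt{13}}{6}$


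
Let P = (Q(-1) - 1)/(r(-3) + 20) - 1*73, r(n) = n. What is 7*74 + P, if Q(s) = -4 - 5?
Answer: 7555/17 ≈ 444.41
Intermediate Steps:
Q(s) = -9
P = -1251/17 (P = (-9 - 1)/(-3 + 20) - 1*73 = -10/17 - 73 = -1251/17 ≈ -73.588)
7*74 + P = 7*74 - 1251/17 = 518 - 1251/17 = 7555/17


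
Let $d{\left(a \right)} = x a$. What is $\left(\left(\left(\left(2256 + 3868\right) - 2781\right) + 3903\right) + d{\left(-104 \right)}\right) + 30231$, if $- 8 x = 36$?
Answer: $37945$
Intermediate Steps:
$x = - \frac{9}{2}$ ($x = \left(- \frac{1}{8}\right) 36 = - \frac{9}{2} \approx -4.5$)
$d{\left(a \right)} = - \frac{9 a}{2}$
$\left(\left(\left(\left(2256 + 3868\right) - 2781\right) + 3903\right) + d{\left(-104 \right)}\right) + 30231 = \left(\left(\left(\left(2256 + 3868\right) - 2781\right) + 3903\right) - -468\right) + 30231 = \left(\left(\left(6124 - 2781\right) + 3903\right) + 468\right) + 30231 = \left(\left(3343 + 3903\right) + 468\right) + 30231 = \left(7246 + 468\right) + 30231 = 7714 + 30231 = 37945$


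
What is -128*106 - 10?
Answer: -13578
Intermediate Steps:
-128*106 - 10 = -13568 - 10 = -13578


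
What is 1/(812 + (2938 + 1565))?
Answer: 1/5315 ≈ 0.00018815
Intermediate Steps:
1/(812 + (2938 + 1565)) = 1/(812 + 4503) = 1/5315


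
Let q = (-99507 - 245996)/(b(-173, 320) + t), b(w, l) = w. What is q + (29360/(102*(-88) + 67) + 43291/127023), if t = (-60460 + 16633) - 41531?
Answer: 104996394058130/96790977133617 ≈ 1.0848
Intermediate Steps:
t = -85358 (t = -43827 - 41531 = -85358)
q = 345503/85531 (q = (-99507 - 245996)/(-173 - 85358) = -345503/(-85531) = -345503*(-1/85531) = 345503/85531 ≈ 4.0395)
q + (29360/(102*(-88) + 67) + 43291/127023) = 345503/85531 + (29360/(102*(-88) + 67) + 43291/127023) = 345503/85531 + (29360/(-8976 + 67) + 43291*(1/127023)) = 345503/85531 + (29360/(-8909) + 43291/127023) = 345503/85531 + (29360*(-1/8909) + 43291/127023) = 345503/85531 + (-29360/8909 + 43291/127023) = 345503/85531 - 3343715761/1131647907 = 104996394058130/96790977133617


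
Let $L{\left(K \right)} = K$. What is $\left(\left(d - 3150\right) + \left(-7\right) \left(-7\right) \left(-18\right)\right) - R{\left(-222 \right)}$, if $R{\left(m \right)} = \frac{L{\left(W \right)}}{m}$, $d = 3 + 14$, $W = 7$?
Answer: $- \frac{891323}{222} \approx -4015.0$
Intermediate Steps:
$d = 17$
$R{\left(m \right)} = \frac{7}{m}$
$\left(\left(d - 3150\right) + \left(-7\right) \left(-7\right) \left(-18\right)\right) - R{\left(-222 \right)} = \left(\left(17 - 3150\right) + \left(-7\right) \left(-7\right) \left(-18\right)\right) - \frac{7}{-222} = \left(\left(17 - 3150\right) + 49 \left(-18\right)\right) - 7 \left(- \frac{1}{222}\right) = \left(-3133 - 882\right) - - \frac{7}{222} = -4015 + \frac{7}{222} = - \frac{891323}{222}$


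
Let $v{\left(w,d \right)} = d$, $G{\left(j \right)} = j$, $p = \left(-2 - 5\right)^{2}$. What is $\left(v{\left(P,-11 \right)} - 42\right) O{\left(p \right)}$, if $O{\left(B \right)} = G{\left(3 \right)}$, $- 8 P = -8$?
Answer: $-159$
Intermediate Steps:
$p = 49$ ($p = \left(-7\right)^{2} = 49$)
$P = 1$ ($P = \left(- \frac{1}{8}\right) \left(-8\right) = 1$)
$O{\left(B \right)} = 3$
$\left(v{\left(P,-11 \right)} - 42\right) O{\left(p \right)} = \left(-11 - 42\right) 3 = \left(-53\right) 3 = -159$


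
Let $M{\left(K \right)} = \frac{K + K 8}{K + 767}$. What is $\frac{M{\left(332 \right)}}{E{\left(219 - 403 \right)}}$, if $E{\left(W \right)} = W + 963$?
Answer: $\frac{2988}{856121} \approx 0.0034902$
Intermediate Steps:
$M{\left(K \right)} = \frac{9 K}{767 + K}$ ($M{\left(K \right)} = \frac{K + 8 K}{767 + K} = \frac{9 K}{767 + K}$)
$E{\left(W \right)} = 963 + W$
$\frac{M{\left(332 \right)}}{E{\left(219 - 403 \right)}} = \frac{9 \cdot 332 \frac{1}{767 + 332}}{963 + \left(219 - 403\right)} = \frac{9 \cdot 332 \cdot \frac{1}{1099}}{963 + \left(219 - 403\right)} = \frac{9 \cdot 332 \cdot \frac{1}{1099}}{963 - 184} = \frac{2988}{1099 \cdot 779} = \frac{2988}{1099} \cdot \frac{1}{779} = \frac{2988}{856121}$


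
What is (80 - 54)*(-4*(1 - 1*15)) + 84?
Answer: 1540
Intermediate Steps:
(80 - 54)*(-4*(1 - 1*15)) + 84 = 26*(-4*(1 - 15)) + 84 = 26*(-4*(-14)) + 84 = 26*56 + 84 = 1456 + 84 = 1540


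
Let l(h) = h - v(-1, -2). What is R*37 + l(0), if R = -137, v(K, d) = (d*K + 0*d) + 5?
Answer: -5076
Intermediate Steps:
v(K, d) = 5 + K*d (v(K, d) = (K*d + 0) + 5 = K*d + 5 = 5 + K*d)
l(h) = -7 + h (l(h) = h - (5 - 1*(-2)) = h - (5 + 2) = h - 1*7 = h - 7 = -7 + h)
R*37 + l(0) = -137*37 + (-7 + 0) = -5069 - 7 = -5076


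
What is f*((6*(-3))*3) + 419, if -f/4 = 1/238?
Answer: 49969/119 ≈ 419.91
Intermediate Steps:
f = -2/119 (f = -4/238 = -4*1/238 = -2/119 ≈ -0.016807)
f*((6*(-3))*3) + 419 = -2*6*(-3)*3/119 + 419 = -(-36)*3/119 + 419 = -2/119*(-54) + 419 = 108/119 + 419 = 49969/119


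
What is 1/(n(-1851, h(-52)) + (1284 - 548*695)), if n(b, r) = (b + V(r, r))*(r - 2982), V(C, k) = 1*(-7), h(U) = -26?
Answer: 1/5209288 ≈ 1.9196e-7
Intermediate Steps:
V(C, k) = -7
n(b, r) = (-2982 + r)*(-7 + b) (n(b, r) = (b - 7)*(r - 2982) = (-7 + b)*(-2982 + r) = (-2982 + r)*(-7 + b))
1/(n(-1851, h(-52)) + (1284 - 548*695)) = 1/((20874 - 2982*(-1851) - 7*(-26) - 1851*(-26)) + (1284 - 548*695)) = 1/((20874 + 5519682 + 182 + 48126) + (1284 - 380860)) = 1/(5588864 - 379576) = 1/5209288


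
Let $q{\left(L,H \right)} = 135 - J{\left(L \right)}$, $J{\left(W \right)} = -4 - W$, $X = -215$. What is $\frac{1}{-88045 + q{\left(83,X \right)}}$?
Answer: $- \frac{1}{87823} \approx -1.1387 \cdot 10^{-5}$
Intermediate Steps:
$q{\left(L,H \right)} = 139 + L$ ($q{\left(L,H \right)} = 135 - \left(-4 - L\right) = 135 + \left(4 + L\right) = 139 + L$)
$\frac{1}{-88045 + q{\left(83,X \right)}} = \frac{1}{-88045 + \left(139 + 83\right)} = \frac{1}{-88045 + 222} = \frac{1}{-87823} = - \frac{1}{87823}$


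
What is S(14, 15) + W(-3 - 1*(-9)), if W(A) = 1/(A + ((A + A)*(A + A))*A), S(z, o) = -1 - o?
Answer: -13919/870 ≈ -15.999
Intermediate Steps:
W(A) = 1/(A + 4*A³) (W(A) = 1/(A + ((2*A)*(2*A))*A) = 1/(A + (4*A²)*A) = 1/(A + 4*A³))
S(14, 15) + W(-3 - 1*(-9)) = (-1 - 1*15) + 1/((-3 - 1*(-9)) + 4*(-3 - 1*(-9))³) = (-1 - 15) + 1/((-3 + 9) + 4*(-3 + 9)³) = -16 + 1/(6 + 4*6³) = -16 + 1/(6 + 4*216) = -16 + 1/(6 + 864) = -16 + 1/870 = -13919/870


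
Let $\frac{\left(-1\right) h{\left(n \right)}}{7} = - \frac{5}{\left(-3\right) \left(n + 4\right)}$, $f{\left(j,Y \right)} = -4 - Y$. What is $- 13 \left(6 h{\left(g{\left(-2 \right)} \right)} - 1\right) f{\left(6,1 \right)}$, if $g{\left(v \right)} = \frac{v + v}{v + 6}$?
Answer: $- \frac{4745}{3} \approx -1581.7$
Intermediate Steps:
$g{\left(v \right)} = \frac{2 v}{6 + v}$
$h{\left(n \right)} = \frac{35}{-12 - 3 n}$ ($h{\left(n \right)} = - 7 \left(- \frac{5}{\left(-3\right) \left(n + 4\right)}\right) = - 7 \left(- \frac{5}{\left(-3\right) \left(4 + n\right)}\right) = - 7 \left(- \frac{5}{-12 - 3 n}\right) = \frac{35}{-12 - 3 n}$)
$- 13 \left(6 h{\left(g{\left(-2 \right)} \right)} - 1\right) f{\left(6,1 \right)} = - 13 \left(6 \left(- \frac{35}{12 + 3 \cdot 2 \left(-2\right) \frac{1}{6 - 2}}\right) - 1\right) \left(-4 - 1\right) = - 13 \left(6 \left(- \frac{35}{12 + 3 \cdot 2 \left(-2\right) \frac{1}{4}}\right) - 1\right) \left(-4 - 1\right) = - 13 \left(6 \left(- \frac{35}{12 + 3 \cdot 2 \left(-2\right) \frac{1}{4}}\right) - 1\right) \left(-5\right) = - 13 \left(6 \left(- \frac{35}{12 + 3 \left(-1\right)}\right) - 1\right) \left(-5\right) = - 13 \left(6 \left(- \frac{35}{12 - 3}\right) - 1\right) \left(-5\right) = - 13 \left(6 \left(- \frac{35}{9}\right) - 1\right) \left(-5\right) = - 13 \left(- \frac{70}{3} - 1\right) \left(-5\right) = \left(-13\right) \left(- \frac{73}{3}\right) \left(-5\right) = \frac{949}{3} \left(-5\right) = - \frac{4745}{3}$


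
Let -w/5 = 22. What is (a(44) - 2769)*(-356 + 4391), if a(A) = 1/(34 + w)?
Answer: -849145575/76 ≈ -1.1173e+7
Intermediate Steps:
w = -110 (w = -5*22 = -110)
a(A) = -1/76 (a(A) = 1/(34 - 110) = 1/(-76) = -1/76)
(a(44) - 2769)*(-356 + 4391) = (-1/76 - 2769)*(-356 + 4391) = -210445/76*4035 = -849145575/76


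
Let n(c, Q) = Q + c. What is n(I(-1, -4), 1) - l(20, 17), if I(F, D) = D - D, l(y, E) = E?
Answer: -16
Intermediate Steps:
I(F, D) = 0
n(I(-1, -4), 1) - l(20, 17) = (1 + 0) - 1*17 = 1 - 17 = -16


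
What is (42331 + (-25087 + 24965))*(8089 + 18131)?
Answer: 1106719980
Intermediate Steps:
(42331 + (-25087 + 24965))*(8089 + 18131) = (42331 - 122)*26220 = 42209*26220 = 1106719980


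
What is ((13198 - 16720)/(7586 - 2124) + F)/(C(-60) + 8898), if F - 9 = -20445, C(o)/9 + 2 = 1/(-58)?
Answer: -1079041222/468849887 ≈ -2.3015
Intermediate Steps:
C(o) = -1053/58 (C(o) = -18 + 9/(-58) = -18 + 9*(-1/58) = -18 - 9/58 = -1053/58)
F = -20436 (F = 9 - 20445 = -20436)
((13198 - 16720)/(7586 - 2124) + F)/(C(-60) + 8898) = ((13198 - 16720)/(7586 - 2124) - 20436)/(-1053/58 + 8898) = (-3522/5462 - 20436)/(515031/58) = (-3522*1/5462 - 20436)*(58/515031) = (-1761/2731 - 20436)*(58/515031) = -55812477/2731*58/515031 = -1079041222/468849887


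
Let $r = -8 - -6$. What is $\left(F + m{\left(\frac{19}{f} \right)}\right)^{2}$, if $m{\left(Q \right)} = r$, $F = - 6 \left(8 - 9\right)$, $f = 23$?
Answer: $16$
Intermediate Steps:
$r = -2$ ($r = -8 + 6 = -2$)
$F = 6$ ($F = \left(-6\right) \left(-1\right) = 6$)
$m{\left(Q \right)} = -2$
$\left(F + m{\left(\frac{19}{f} \right)}\right)^{2} = \left(6 - 2\right)^{2} = 4^{2} = 16$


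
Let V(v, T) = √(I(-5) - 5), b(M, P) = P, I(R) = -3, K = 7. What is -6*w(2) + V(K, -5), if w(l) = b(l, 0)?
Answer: 2*I*√2 ≈ 2.8284*I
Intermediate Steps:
w(l) = 0
V(v, T) = 2*I*√2 (V(v, T) = √(-3 - 5) = √(-8) = 2*I*√2)
-6*w(2) + V(K, -5) = -6*0 + 2*I*√2 = 0 + 2*I*√2 = 2*I*√2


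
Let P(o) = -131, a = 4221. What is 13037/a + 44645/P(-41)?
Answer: -186738698/552951 ≈ -337.71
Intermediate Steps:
13037/a + 44645/P(-41) = 13037/4221 + 44645/(-131) = 13037*(1/4221) + 44645*(-1/131) = 13037/4221 - 44645/131 = -186738698/552951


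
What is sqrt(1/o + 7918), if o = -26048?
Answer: sqrt(83942961641)/3256 ≈ 88.983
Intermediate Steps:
sqrt(1/o + 7918) = sqrt(1/(-26048) + 7918) = sqrt(-1/26048 + 7918) = sqrt(206248063/26048) = sqrt(83942961641)/3256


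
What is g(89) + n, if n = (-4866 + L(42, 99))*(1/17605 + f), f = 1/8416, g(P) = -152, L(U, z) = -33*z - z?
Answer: -405983647/2645780 ≈ -153.45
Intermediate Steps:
L(U, z) = -34*z
f = 1/8416 ≈ 0.00011882
n = -3825087/2645780 (n = (-4866 - 34*99)*(1/17605 + 1/8416) = (-4866 - 3366)*(1/17605 + 1/8416) = -8232*26021/148163680 = -3825087/2645780 ≈ -1.4457)
g(89) + n = -152 - 3825087/2645780 = -405983647/2645780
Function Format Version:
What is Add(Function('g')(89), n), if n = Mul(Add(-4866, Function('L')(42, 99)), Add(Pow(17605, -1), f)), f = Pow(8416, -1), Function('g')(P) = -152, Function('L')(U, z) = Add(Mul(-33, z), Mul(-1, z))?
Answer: Rational(-405983647, 2645780) ≈ -153.45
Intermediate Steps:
Function('L')(U, z) = Mul(-34, z)
f = Rational(1, 8416) ≈ 0.00011882
n = Rational(-3825087, 2645780) (n = Mul(Add(-4866, Mul(-34, 99)), Add(Pow(17605, -1), Rational(1, 8416))) = Mul(Add(-4866, -3366), Add(Rational(1, 17605), Rational(1, 8416))) = Mul(-8232, Rational(26021, 148163680)) = Rational(-3825087, 2645780) ≈ -1.4457)
Add(Function('g')(89), n) = Add(-152, Rational(-3825087, 2645780)) = Rational(-405983647, 2645780)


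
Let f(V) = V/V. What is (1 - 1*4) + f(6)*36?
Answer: 33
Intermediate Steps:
f(V) = 1
(1 - 1*4) + f(6)*36 = (1 - 1*4) + 1*36 = (1 - 4) + 36 = -3 + 36 = 33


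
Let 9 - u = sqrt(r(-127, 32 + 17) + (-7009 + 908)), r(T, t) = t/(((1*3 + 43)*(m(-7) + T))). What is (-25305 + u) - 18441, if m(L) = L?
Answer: -43737 - I*sqrt(57951790633)/3082 ≈ -43737.0 - 78.109*I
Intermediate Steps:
r(T, t) = t/(-322 + 46*T) (r(T, t) = t/(((1*3 + 43)*(-7 + T))) = t/(((3 + 43)*(-7 + T))) = t/((46*(-7 + T))) = t/(-322 + 46*T))
u = 9 - I*sqrt(57951790633)/3082 (u = 9 - sqrt((32 + 17)/(46*(-7 - 127)) + (-7009 + 908)) = 9 - sqrt((1/46)*49/(-134) - 6101) = 9 - sqrt((1/46)*49*(-1/134) - 6101) = 9 - sqrt(-49/6164 - 6101) = 9 - sqrt(-37606613/6164) = 9 - I*sqrt(57951790633)/3082 ≈ 9.0 - 78.109*I)
(-25305 + u) - 18441 = (-25305 + (9 - I*sqrt(57951790633)/3082)) - 18441 = (-25296 - I*sqrt(57951790633)/3082) - 18441 = -43737 - I*sqrt(57951790633)/3082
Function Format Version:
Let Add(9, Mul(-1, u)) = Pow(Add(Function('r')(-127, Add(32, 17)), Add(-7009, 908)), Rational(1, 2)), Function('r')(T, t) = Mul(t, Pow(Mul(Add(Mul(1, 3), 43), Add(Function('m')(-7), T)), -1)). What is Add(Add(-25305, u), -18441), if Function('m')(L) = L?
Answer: Add(-43737, Mul(Rational(-1, 3082), I, Pow(57951790633, Rational(1, 2)))) ≈ Add(-43737., Mul(-78.109, I))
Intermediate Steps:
Function('r')(T, t) = Mul(t, Pow(Add(-322, Mul(46, T)), -1)) (Function('r')(T, t) = Mul(t, Pow(Mul(Add(Mul(1, 3), 43), Add(-7, T)), -1)) = Mul(t, Pow(Mul(Add(3, 43), Add(-7, T)), -1)) = Mul(t, Pow(Mul(46, Add(-7, T)), -1)) = Mul(t, Pow(Add(-322, Mul(46, T)), -1)))
u = Add(9, Mul(Rational(-1, 3082), I, Pow(57951790633, Rational(1, 2)))) (u = Add(9, Mul(-1, Pow(Add(Mul(Rational(1, 46), Add(32, 17), Pow(Add(-7, -127), -1)), Add(-7009, 908)), Rational(1, 2)))) = Add(9, Mul(-1, Pow(Add(Mul(Rational(1, 46), 49, Pow(-134, -1)), -6101), Rational(1, 2)))) = Add(9, Mul(-1, Pow(Add(Mul(Rational(1, 46), 49, Rational(-1, 134)), -6101), Rational(1, 2)))) = Add(9, Mul(-1, Pow(Add(Rational(-49, 6164), -6101), Rational(1, 2)))) = Add(9, Mul(-1, Pow(Rational(-37606613, 6164), Rational(1, 2)))) = Add(9, Mul(-1, Mul(Rational(1, 3082), I, Pow(57951790633, Rational(1, 2))))) = Add(9, Mul(Rational(-1, 3082), I, Pow(57951790633, Rational(1, 2)))) ≈ Add(9.0000, Mul(-78.109, I)))
Add(Add(-25305, u), -18441) = Add(Add(-25305, Add(9, Mul(Rational(-1, 3082), I, Pow(57951790633, Rational(1, 2))))), -18441) = Add(Add(-25296, Mul(Rational(-1, 3082), I, Pow(57951790633, Rational(1, 2)))), -18441) = Add(-43737, Mul(Rational(-1, 3082), I, Pow(57951790633, Rational(1, 2))))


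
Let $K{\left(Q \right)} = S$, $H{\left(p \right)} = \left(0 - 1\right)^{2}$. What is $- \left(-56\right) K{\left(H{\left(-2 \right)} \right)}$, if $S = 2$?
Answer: $112$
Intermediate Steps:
$H{\left(p \right)} = 1$ ($H{\left(p \right)} = \left(-1\right)^{2} = 1$)
$K{\left(Q \right)} = 2$
$- \left(-56\right) K{\left(H{\left(-2 \right)} \right)} = - \left(-56\right) 2 = \left(-1\right) \left(-112\right) = 112$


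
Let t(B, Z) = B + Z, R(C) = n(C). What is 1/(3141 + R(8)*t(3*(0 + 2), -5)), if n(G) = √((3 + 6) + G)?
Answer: 3141/9865864 - √17/9865864 ≈ 0.00031795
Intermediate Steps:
n(G) = √(9 + G)
R(C) = √(9 + C)
1/(3141 + R(8)*t(3*(0 + 2), -5)) = 1/(3141 + √(9 + 8)*(3*(0 + 2) - 5)) = 1/(3141 + √17*(3*2 - 5)) = 1/(3141 + √17*(6 - 5)) = 1/(3141 + √17*1) = 1/(3141 + √17)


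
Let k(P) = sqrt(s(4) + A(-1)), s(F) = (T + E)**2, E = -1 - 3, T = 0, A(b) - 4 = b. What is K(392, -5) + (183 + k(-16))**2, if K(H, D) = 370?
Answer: 33878 + 366*sqrt(19) ≈ 35473.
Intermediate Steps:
A(b) = 4 + b
E = -4
s(F) = 16 (s(F) = (0 - 4)**2 = (-4)**2 = 16)
k(P) = sqrt(19) (k(P) = sqrt(16 + (4 - 1)) = sqrt(16 + 3) = sqrt(19))
K(392, -5) + (183 + k(-16))**2 = 370 + (183 + sqrt(19))**2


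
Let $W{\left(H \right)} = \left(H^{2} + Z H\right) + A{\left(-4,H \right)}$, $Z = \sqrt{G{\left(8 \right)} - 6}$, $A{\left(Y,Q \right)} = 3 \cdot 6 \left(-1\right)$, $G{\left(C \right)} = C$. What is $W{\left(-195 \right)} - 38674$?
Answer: $-667 - 195 \sqrt{2} \approx -942.77$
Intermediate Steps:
$A{\left(Y,Q \right)} = -18$ ($A{\left(Y,Q \right)} = 18 \left(-1\right) = -18$)
$Z = \sqrt{2}$ ($Z = \sqrt{8 - 6} = \sqrt{2} \approx 1.4142$)
$W{\left(H \right)} = -18 + H^{2} + H \sqrt{2}$ ($W{\left(H \right)} = \left(H^{2} + \sqrt{2} H\right) - 18 = \left(H^{2} + H \sqrt{2}\right) - 18 = -18 + H^{2} + H \sqrt{2}$)
$W{\left(-195 \right)} - 38674 = \left(-18 + \left(-195\right)^{2} - 195 \sqrt{2}\right) - 38674 = \left(-18 + 38025 - 195 \sqrt{2}\right) - 38674 = \left(38007 - 195 \sqrt{2}\right) - 38674 = -667 - 195 \sqrt{2}$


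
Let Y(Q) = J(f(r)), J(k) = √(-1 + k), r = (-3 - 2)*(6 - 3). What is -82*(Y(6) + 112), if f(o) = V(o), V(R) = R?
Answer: -9184 - 328*I ≈ -9184.0 - 328.0*I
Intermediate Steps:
r = -15 (r = -5*3 = -15)
f(o) = o
Y(Q) = 4*I (Y(Q) = √(-1 - 15) = √(-16) = 4*I)
-82*(Y(6) + 112) = -82*(4*I + 112) = -82*(112 + 4*I) = -9184 - 328*I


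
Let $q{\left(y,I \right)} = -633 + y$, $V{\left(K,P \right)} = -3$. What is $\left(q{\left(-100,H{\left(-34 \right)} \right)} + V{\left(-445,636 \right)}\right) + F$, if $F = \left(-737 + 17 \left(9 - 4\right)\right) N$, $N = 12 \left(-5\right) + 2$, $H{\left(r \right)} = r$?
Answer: $37080$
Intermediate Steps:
$N = -58$ ($N = -60 + 2 = -58$)
$F = 37816$ ($F = \left(-737 + 17 \left(9 - 4\right)\right) \left(-58\right) = \left(-737 + 17 \cdot 5\right) \left(-58\right) = \left(-737 + 85\right) \left(-58\right) = \left(-652\right) \left(-58\right) = 37816$)
$\left(q{\left(-100,H{\left(-34 \right)} \right)} + V{\left(-445,636 \right)}\right) + F = \left(\left(-633 - 100\right) - 3\right) + 37816 = \left(-733 - 3\right) + 37816 = -736 + 37816 = 37080$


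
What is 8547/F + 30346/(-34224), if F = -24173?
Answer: -969817/781944 ≈ -1.2403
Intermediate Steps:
8547/F + 30346/(-34224) = 8547/(-24173) + 30346/(-34224) = 8547*(-1/24173) + 30346*(-1/34224) = -8547/24173 - 15173/17112 = -969817/781944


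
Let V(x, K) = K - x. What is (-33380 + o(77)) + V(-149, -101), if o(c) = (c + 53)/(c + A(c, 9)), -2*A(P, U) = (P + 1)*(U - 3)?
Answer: -5233254/157 ≈ -33333.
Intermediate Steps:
A(P, U) = -(1 + P)*(-3 + U)/2 (A(P, U) = -(P + 1)*(U - 3)/2 = -(1 + P)*(-3 + U)/2)
o(c) = (53 + c)/(-3 - 2*c) (o(c) = (c + 53)/(c + (3/2 - 1/2*9 + 3*c/2 - 1/2*c*9)) = (53 + c)/(c + (3/2 - 9/2 + 3*c/2 - 9*c/2)) = (53 + c)/(c + (-3 - 3*c)) = (53 + c)/(-3 - 2*c))
(-33380 + o(77)) + V(-149, -101) = (-33380 + (-53 - 1*77)/(3 + 2*77)) + (-101 - 1*(-149)) = (-33380 + (-53 - 77)/(3 + 154)) + (-101 + 149) = (-33380 - 130/157) + 48 = -5240790/157 + 48 = -5233254/157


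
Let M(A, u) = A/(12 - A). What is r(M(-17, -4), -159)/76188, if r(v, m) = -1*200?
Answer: -50/19047 ≈ -0.0026251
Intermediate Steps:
r(v, m) = -200
r(M(-17, -4), -159)/76188 = -200/76188 = -200*1/76188 = -50/19047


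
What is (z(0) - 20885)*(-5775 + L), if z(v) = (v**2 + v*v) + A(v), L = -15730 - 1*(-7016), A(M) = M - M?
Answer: 302602765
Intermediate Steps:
A(M) = 0
L = -8714 (L = -15730 + 7016 = -8714)
z(v) = 2*v**2 (z(v) = (v**2 + v*v) + 0 = (v**2 + v**2) + 0 = 2*v**2 + 0 = 2*v**2)
(z(0) - 20885)*(-5775 + L) = (2*0**2 - 20885)*(-5775 - 8714) = (2*0 - 20885)*(-14489) = (0 - 20885)*(-14489) = -20885*(-14489) = 302602765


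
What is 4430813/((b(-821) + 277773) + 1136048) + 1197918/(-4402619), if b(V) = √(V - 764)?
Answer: 25185156757104318119/8800350307597238494 - 4430813*I*√1585/1998889821626 ≈ 2.8618 - 8.8249e-5*I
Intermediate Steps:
b(V) = √(-764 + V)
4430813/((b(-821) + 277773) + 1136048) + 1197918/(-4402619) = 4430813/((√(-764 - 821) + 277773) + 1136048) + 1197918/(-4402619) = 4430813/((√(-1585) + 277773) + 1136048) + 1197918*(-1/4402619) = 4430813/((I*√1585 + 277773) + 1136048) - 1197918/4402619 = 4430813/((277773 + I*√1585) + 1136048) - 1197918/4402619 = 4430813/(1413821 + I*√1585) - 1197918/4402619 = -1197918/4402619 + 4430813/(1413821 + I*√1585)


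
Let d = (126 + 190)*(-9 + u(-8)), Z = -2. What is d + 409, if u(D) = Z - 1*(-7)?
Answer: -855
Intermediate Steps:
u(D) = 5 (u(D) = -2 - 1*(-7) = -2 + 7 = 5)
d = -1264 (d = (126 + 190)*(-9 + 5) = 316*(-4) = -1264)
d + 409 = -1264 + 409 = -855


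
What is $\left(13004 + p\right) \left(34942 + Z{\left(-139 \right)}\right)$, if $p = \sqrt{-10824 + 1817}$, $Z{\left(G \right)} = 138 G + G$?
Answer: $203135484 + 15621 i \sqrt{9007} \approx 2.0314 \cdot 10^{8} + 1.4825 \cdot 10^{6} i$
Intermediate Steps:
$Z{\left(G \right)} = 139 G$
$p = i \sqrt{9007}$ ($p = \sqrt{-9007} = i \sqrt{9007} \approx 94.905 i$)
$\left(13004 + p\right) \left(34942 + Z{\left(-139 \right)}\right) = \left(13004 + i \sqrt{9007}\right) \left(34942 + 139 \left(-139\right)\right) = \left(13004 + i \sqrt{9007}\right) \left(34942 - 19321\right) = \left(13004 + i \sqrt{9007}\right) 15621 = 203135484 + 15621 i \sqrt{9007}$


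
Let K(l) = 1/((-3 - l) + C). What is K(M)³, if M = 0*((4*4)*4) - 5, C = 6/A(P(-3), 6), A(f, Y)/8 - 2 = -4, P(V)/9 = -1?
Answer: 512/2197 ≈ 0.23305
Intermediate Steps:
P(V) = -9 (P(V) = 9*(-1) = -9)
A(f, Y) = -16 (A(f, Y) = 16 + 8*(-4) = 16 - 32 = -16)
C = -3/8 (C = 6/(-16) = 6*(-1/16) = -3/8 ≈ -0.37500)
M = -5 (M = 0*(16*4) - 5 = 0*64 - 5 = 0 - 5 = -5)
K(l) = 1/(-27/8 - l) (K(l) = 1/((-3 - l) - 3/8) = 1/(-27/8 - l))
K(M)³ = (-8/(27 + 8*(-5)))³ = (-8/(27 - 40))³ = (-8/(-13))³ = (-8*(-1/13))³ = (8/13)³ = 512/2197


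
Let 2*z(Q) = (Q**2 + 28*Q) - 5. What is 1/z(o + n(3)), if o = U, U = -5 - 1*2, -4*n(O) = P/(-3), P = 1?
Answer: -288/21719 ≈ -0.013260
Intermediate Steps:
n(O) = 1/12 (n(O) = -1/(4*(-3)) = -(-1)/(4*3) = -1/4*(-1/3) = 1/12)
U = -7 (U = -5 - 2 = -7)
o = -7
z(Q) = -5/2 + Q**2/2 + 14*Q (z(Q) = ((Q**2 + 28*Q) - 5)/2 = (-5 + Q**2 + 28*Q)/2 = -5/2 + Q**2/2 + 14*Q)
1/z(o + n(3)) = 1/(-5/2 + (-7 + 1/12)**2/2 + 14*(-7 + 1/12)) = 1/(-5/2 + (-83/12)**2/2 + 14*(-83/12)) = 1/(-5/2 + (1/2)*(6889/144) - 581/6) = 1/(-5/2 + 6889/288 - 581/6) = 1/(-21719/288) = -288/21719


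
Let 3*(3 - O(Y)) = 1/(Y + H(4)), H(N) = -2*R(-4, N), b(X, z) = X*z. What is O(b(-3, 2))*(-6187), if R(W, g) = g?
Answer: -785749/42 ≈ -18708.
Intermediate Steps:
H(N) = -2*N
O(Y) = 3 - 1/(3*(-8 + Y)) (O(Y) = 3 - 1/(3*(Y - 2*4)) = 3 - 1/(3*(Y - 8)) = 3 - 1/(3*(-8 + Y)))
O(b(-3, 2))*(-6187) = ((-73 + 9*(-3*2))/(3*(-8 - 3*2)))*(-6187) = ((-73 + 9*(-6))/(3*(-8 - 6)))*(-6187) = ((1/3)*(-73 - 54)/(-14))*(-6187) = ((1/3)*(-1/14)*(-127))*(-6187) = (127/42)*(-6187) = -785749/42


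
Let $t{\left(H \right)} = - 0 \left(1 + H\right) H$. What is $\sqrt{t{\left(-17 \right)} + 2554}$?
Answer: $\sqrt{2554} \approx 50.537$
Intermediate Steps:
$t{\left(H \right)} = 0$ ($t{\left(H \right)} = \left(-1\right) 0 H = 0 H = 0$)
$\sqrt{t{\left(-17 \right)} + 2554} = \sqrt{0 + 2554} = \sqrt{2554}$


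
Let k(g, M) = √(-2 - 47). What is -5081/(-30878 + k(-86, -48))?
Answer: 156891118/953450933 + 35567*I/953450933 ≈ 0.16455 + 3.7303e-5*I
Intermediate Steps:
k(g, M) = 7*I (k(g, M) = √(-49) = 7*I)
-5081/(-30878 + k(-86, -48)) = -5081*(-30878 - 7*I)/953450933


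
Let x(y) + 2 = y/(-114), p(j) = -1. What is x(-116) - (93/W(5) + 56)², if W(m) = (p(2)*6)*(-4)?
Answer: -13081721/3648 ≈ -3586.0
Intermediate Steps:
W(m) = 24 (W(m) = -1*6*(-4) = -6*(-4) = 24)
x(y) = -2 - y/114 (x(y) = -2 + y/(-114) = -2 + y*(-1/114) = -2 - y/114)
x(-116) - (93/W(5) + 56)² = (-2 - 1/114*(-116)) - (93/24 + 56)² = (-2 + 58/57) - (93*(1/24) + 56)² = -56/57 - (31/8 + 56)² = -56/57 - (479/8)² = -56/57 - 1*229441/64 = -56/57 - 229441/64 = -13081721/3648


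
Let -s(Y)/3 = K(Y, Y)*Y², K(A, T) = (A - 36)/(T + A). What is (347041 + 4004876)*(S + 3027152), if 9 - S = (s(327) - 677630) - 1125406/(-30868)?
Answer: 129213118624754133/7717 ≈ 1.6744e+13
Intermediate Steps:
K(A, T) = (-36 + A)/(A + T)
s(Y) = -3*Y*(-36 + Y)/2 (s(Y) = -3*(-36 + Y)/(Y + Y)*Y² = -3*(-36 + Y)/((2*Y))*Y² = -3*(1/(2*Y))*(-36 + Y)*Y² = -3*(-36 + Y)/(2*Y)*Y² = -3*Y*(-36 + Y)/2)
S = 6330548665/7717 (S = 9 - (((3/2)*327*(36 - 1*327) - 677630) - 1125406/(-30868)) = 9 - (((3/2)*327*(36 - 327) - 677630) - 1125406*(-1/30868)) = 9 - (((3/2)*327*(-291) - 677630) + 562703/15434) = 9 - ((-285471/2 - 677630) + 562703/15434) = 9 - (-1640731/2 + 562703/15434) = 9 - 1*(-6330479212/7717) = 9 + 6330479212/7717 = 6330548665/7717 ≈ 8.2034e+5)
(347041 + 4004876)*(S + 3027152) = (347041 + 4004876)*(6330548665/7717 + 3027152) = 4351917*(29691080649/7717) = 129213118624754133/7717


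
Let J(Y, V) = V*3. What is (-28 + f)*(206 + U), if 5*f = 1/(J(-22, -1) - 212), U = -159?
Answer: -1414747/1075 ≈ -1316.0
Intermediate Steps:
J(Y, V) = 3*V
f = -1/1075 (f = 1/(5*(3*(-1) - 212)) = 1/(5*(-3 - 212)) = (⅕)/(-215) = (⅕)*(-1/215) = -1/1075 ≈ -0.00093023)
(-28 + f)*(206 + U) = (-28 - 1/1075)*(206 - 159) = -30101/1075*47 = -1414747/1075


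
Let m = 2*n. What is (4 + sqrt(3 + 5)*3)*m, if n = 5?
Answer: 40 + 60*sqrt(2) ≈ 124.85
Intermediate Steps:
m = 10 (m = 2*5 = 10)
(4 + sqrt(3 + 5)*3)*m = (4 + sqrt(3 + 5)*3)*10 = (4 + sqrt(8)*3)*10 = (4 + (2*sqrt(2))*3)*10 = (4 + 6*sqrt(2))*10 = 40 + 60*sqrt(2)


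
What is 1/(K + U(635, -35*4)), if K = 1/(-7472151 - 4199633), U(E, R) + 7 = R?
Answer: -11671784/1715752249 ≈ -0.0068027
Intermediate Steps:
U(E, R) = -7 + R
K = -1/11671784 (K = 1/(-11671784) = -1/11671784 ≈ -8.5677e-8)
1/(K + U(635, -35*4)) = 1/(-1/11671784 + (-7 - 35*4)) = 1/(-1/11671784 + (-7 - 140)) = 1/(-1/11671784 - 147) = 1/(-1715752249/11671784) = -11671784/1715752249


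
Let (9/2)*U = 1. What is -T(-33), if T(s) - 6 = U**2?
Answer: -490/81 ≈ -6.0494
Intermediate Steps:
U = 2/9 (U = (2/9)*1 = 2/9 ≈ 0.22222)
T(s) = 490/81 (T(s) = 6 + (2/9)**2 = 6 + 4/81 = 490/81)
-T(-33) = -1*490/81 = -490/81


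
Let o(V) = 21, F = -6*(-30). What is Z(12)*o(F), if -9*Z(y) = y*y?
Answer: -336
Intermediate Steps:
F = 180
Z(y) = -y**2/9 (Z(y) = -y*y/9 = -y**2/9)
Z(12)*o(F) = -1/9*12**2*21 = -1/9*144*21 = -16*21 = -336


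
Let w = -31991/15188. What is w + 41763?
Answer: 634264453/15188 ≈ 41761.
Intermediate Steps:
w = -31991/15188 (w = -31991*1/15188 = -31991/15188 ≈ -2.1063)
w + 41763 = -31991/15188 + 41763 = 634264453/15188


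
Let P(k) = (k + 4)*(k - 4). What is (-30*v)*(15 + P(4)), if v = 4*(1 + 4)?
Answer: -9000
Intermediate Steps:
P(k) = (-4 + k)*(4 + k) (P(k) = (4 + k)*(-4 + k) = (-4 + k)*(4 + k))
v = 20 (v = 4*5 = 20)
(-30*v)*(15 + P(4)) = (-30*20)*(15 + (-16 + 4**2)) = -600*(15 + (-16 + 16)) = -600*(15 + 0) = -600*15 = -9000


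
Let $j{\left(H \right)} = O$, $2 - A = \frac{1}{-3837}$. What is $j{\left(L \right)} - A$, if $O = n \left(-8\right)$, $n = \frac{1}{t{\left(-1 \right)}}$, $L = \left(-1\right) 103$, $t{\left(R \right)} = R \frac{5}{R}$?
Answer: $- \frac{69071}{19185} \approx -3.6003$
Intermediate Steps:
$t{\left(R \right)} = 5$
$L = -103$
$A = \frac{7675}{3837}$ ($A = 2 - \frac{1}{-3837} = 2 - - \frac{1}{3837} = 2 + \frac{1}{3837} = \frac{7675}{3837} \approx 2.0003$)
$n = \frac{1}{5} \approx 0.2$
$O = - \frac{8}{5}$ ($O = \frac{1}{5} \left(-8\right) = - \frac{8}{5} \approx -1.6$)
$j{\left(H \right)} = - \frac{8}{5}$
$j{\left(L \right)} - A = - \frac{8}{5} - \frac{7675}{3837} = - \frac{69071}{19185}$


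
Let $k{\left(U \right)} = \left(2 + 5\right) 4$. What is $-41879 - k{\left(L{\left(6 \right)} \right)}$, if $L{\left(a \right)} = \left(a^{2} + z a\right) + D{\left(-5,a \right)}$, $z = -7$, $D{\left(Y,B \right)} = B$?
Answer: $-41907$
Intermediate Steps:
$L{\left(a \right)} = a^{2} - 6 a$ ($L{\left(a \right)} = \left(a^{2} - 7 a\right) + a = a^{2} - 6 a$)
$k{\left(U \right)} = 28$ ($k{\left(U \right)} = 7 \cdot 4 = 28$)
$-41879 - k{\left(L{\left(6 \right)} \right)} = -41879 - 28 = -41907$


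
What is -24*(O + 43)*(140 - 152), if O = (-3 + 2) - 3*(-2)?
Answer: 13824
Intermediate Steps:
O = 5 (O = -1 + 6 = 5)
-24*(O + 43)*(140 - 152) = -24*(5 + 43)*(140 - 152) = -1152*(-12) = -24*(-576) = 13824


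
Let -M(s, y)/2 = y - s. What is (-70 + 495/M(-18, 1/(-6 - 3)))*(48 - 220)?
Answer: 2321570/161 ≈ 14420.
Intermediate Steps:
M(s, y) = -2*y + 2*s (M(s, y) = -2*(y - s) = -2*y + 2*s)
(-70 + 495/M(-18, 1/(-6 - 3)))*(48 - 220) = (-70 + 495/(-2/(-6 - 3) + 2*(-18)))*(48 - 220) = (-70 + 495/(-2/(-9) - 36))*(-172) = (-70 + 495/(-2*(-⅑) - 36))*(-172) = (-70 + 495/(2/9 - 36))*(-172) = (-70 + 495/(-322/9))*(-172) = (-70 + 495*(-9/322))*(-172) = (-70 - 4455/322)*(-172) = -26995/322*(-172) = 2321570/161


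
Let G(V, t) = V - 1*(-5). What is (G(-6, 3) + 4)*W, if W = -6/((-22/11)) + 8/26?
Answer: 129/13 ≈ 9.9231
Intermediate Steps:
G(V, t) = 5 + V (G(V, t) = V + 5 = 5 + V)
W = 43/13 (W = -6/((-22*1/11)) + 8*(1/26) = -6/(-2) + 4/13 = -6*(-1/2) + 4/13 = 3 + 4/13 = 43/13 ≈ 3.3077)
(G(-6, 3) + 4)*W = ((5 - 6) + 4)*(43/13) = (-1 + 4)*(43/13) = 3*(43/13) = 129/13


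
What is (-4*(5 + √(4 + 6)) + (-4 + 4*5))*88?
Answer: -352 - 352*√10 ≈ -1465.1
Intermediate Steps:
(-4*(5 + √(4 + 6)) + (-4 + 4*5))*88 = (-4*(5 + √10) + (-4 + 20))*88 = ((-20 - 4*√10) + 16)*88 = (-4 - 4*√10)*88 = -352 - 352*√10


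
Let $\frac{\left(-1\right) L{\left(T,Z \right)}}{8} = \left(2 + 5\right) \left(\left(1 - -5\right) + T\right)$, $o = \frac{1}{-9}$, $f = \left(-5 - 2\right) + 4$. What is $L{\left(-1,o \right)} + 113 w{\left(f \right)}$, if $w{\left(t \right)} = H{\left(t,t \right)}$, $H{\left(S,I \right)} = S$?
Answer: $-619$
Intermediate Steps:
$f = -3$ ($f = -7 + 4 = -3$)
$o = - \frac{1}{9} \approx -0.11111$
$w{\left(t \right)} = t$
$L{\left(T,Z \right)} = -336 - 56 T$ ($L{\left(T,Z \right)} = - 8 \left(2 + 5\right) \left(\left(1 - -5\right) + T\right) = - 8 \cdot 7 \left(\left(1 + 5\right) + T\right) = - 8 \cdot 7 \left(6 + T\right) = - 8 \left(42 + 7 T\right) = -336 - 56 T$)
$L{\left(-1,o \right)} + 113 w{\left(f \right)} = \left(-336 - -56\right) + 113 \left(-3\right) = \left(-336 + 56\right) - 339 = -280 - 339 = -619$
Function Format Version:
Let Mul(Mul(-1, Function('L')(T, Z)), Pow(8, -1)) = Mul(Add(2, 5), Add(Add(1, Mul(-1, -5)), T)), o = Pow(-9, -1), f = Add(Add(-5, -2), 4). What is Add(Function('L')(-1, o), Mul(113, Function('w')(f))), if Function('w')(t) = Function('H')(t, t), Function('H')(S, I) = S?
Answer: -619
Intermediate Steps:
f = -3 (f = Add(-7, 4) = -3)
o = Rational(-1, 9) ≈ -0.11111
Function('w')(t) = t
Function('L')(T, Z) = Add(-336, Mul(-56, T)) (Function('L')(T, Z) = Mul(-8, Mul(Add(2, 5), Add(Add(1, Mul(-1, -5)), T))) = Mul(-8, Mul(7, Add(Add(1, 5), T))) = Mul(-8, Mul(7, Add(6, T))) = Mul(-8, Add(42, Mul(7, T))) = Add(-336, Mul(-56, T)))
Add(Function('L')(-1, o), Mul(113, Function('w')(f))) = Add(Add(-336, Mul(-56, -1)), Mul(113, -3)) = Add(Add(-336, 56), -339) = Add(-280, -339) = -619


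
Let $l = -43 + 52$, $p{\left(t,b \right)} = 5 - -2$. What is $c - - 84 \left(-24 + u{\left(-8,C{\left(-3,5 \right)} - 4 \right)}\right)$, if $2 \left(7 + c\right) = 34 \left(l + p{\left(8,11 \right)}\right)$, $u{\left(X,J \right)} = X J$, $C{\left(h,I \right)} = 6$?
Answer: $-3095$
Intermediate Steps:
$p{\left(t,b \right)} = 7$ ($p{\left(t,b \right)} = 5 + 2 = 7$)
$l = 9$
$u{\left(X,J \right)} = J X$
$c = 265$ ($c = -7 + \frac{34 \left(9 + 7\right)}{2} = -7 + \frac{34 \cdot 16}{2} = -7 + \frac{1}{2} \cdot 544 = -7 + 272 = 265$)
$c - - 84 \left(-24 + u{\left(-8,C{\left(-3,5 \right)} - 4 \right)}\right) = 265 - - 84 \left(-24 + \left(6 - 4\right) \left(-8\right)\right) = 265 - - 84 \left(-24 + 2 \left(-8\right)\right) = 265 - - 84 \left(-24 - 16\right) = 265 - \left(-84\right) \left(-40\right) = 265 - 3360 = -3095$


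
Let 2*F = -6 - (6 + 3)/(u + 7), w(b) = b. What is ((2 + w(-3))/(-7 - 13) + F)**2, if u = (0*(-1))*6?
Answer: 253009/19600 ≈ 12.909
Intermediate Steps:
u = 0 (u = 0*6 = 0)
F = -51/14 (F = (-6 - (6 + 3)/(0 + 7))/2 = (-6 - 9/7)/2 = (1/2)*(-51/7) = -51/14 ≈ -3.6429)
((2 + w(-3))/(-7 - 13) + F)**2 = ((2 - 3)/(-7 - 13) - 51/14)**2 = (-1/(-20) - 51/14)**2 = (-1*(-1/20) - 51/14)**2 = (1/20 - 51/14)**2 = (-503/140)**2 = 253009/19600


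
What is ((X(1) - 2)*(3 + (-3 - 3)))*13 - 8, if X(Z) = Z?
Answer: 31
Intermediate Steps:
((X(1) - 2)*(3 + (-3 - 3)))*13 - 8 = ((1 - 2)*(3 + (-3 - 3)))*13 - 8 = -(3 - 6)*13 - 8 = -1*(-3)*13 - 8 = 3*13 - 8 = 39 - 8 = 31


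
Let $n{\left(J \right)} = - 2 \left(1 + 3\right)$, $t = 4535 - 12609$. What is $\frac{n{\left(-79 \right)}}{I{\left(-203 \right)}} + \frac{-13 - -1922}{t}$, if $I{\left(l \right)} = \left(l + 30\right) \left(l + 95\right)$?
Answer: $- \frac{8933087}{37713654} \approx -0.23687$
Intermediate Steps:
$t = -8074$ ($t = 4535 - 12609 = -8074$)
$n{\left(J \right)} = -8$ ($n{\left(J \right)} = \left(-2\right) 4 = -8$)
$I{\left(l \right)} = \left(30 + l\right) \left(95 + l\right)$
$\frac{n{\left(-79 \right)}}{I{\left(-203 \right)}} + \frac{-13 - -1922}{t} = - \frac{8}{2850 + \left(-203\right)^{2} + 125 \left(-203\right)} + \frac{-13 - -1922}{-8074} = - \frac{8}{2850 + 41209 - 25375} + \left(-13 + 1922\right) \left(- \frac{1}{8074}\right) = - \frac{8}{18684} + 1909 \left(- \frac{1}{8074}\right) = \left(-8\right) \frac{1}{18684} - \frac{1909}{8074} = - \frac{2}{4671} - \frac{1909}{8074} = - \frac{8933087}{37713654}$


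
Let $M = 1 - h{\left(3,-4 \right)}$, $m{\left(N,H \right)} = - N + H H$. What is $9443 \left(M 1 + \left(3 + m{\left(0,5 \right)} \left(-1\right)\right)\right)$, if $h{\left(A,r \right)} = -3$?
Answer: $-169974$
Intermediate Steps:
$m{\left(N,H \right)} = H^{2} - N$ ($m{\left(N,H \right)} = - N + H^{2} = H^{2} - N$)
$M = 4$ ($M = 1 - -3 = 1 + 3 = 4$)
$9443 \left(M 1 + \left(3 + m{\left(0,5 \right)} \left(-1\right)\right)\right) = 9443 \left(4 \cdot 1 + \left(3 + \left(5^{2} - 0\right) \left(-1\right)\right)\right) = 9443 \left(4 + \left(3 + \left(25 + 0\right) \left(-1\right)\right)\right) = 9443 \left(4 + \left(3 + 25 \left(-1\right)\right)\right) = 9443 \left(4 + \left(3 - 25\right)\right) = 9443 \left(4 - 22\right) = 9443 \left(-18\right) = -169974$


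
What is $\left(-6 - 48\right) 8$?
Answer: $-432$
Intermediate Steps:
$\left(-6 - 48\right) 8 = \left(-54\right) 8 = -432$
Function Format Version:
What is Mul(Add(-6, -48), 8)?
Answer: -432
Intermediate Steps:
Mul(Add(-6, -48), 8) = Mul(-54, 8) = -432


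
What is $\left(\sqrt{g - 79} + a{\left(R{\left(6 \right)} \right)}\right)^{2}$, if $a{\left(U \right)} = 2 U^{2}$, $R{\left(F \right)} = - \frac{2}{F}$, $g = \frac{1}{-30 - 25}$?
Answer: $- \frac{351806}{4455} + \frac{4 i \sqrt{239030}}{495} \approx -78.969 + 3.9508 i$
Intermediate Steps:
$g = - \frac{1}{55}$ ($g = \frac{1}{-55} = - \frac{1}{55} \approx -0.018182$)
$\left(\sqrt{g - 79} + a{\left(R{\left(6 \right)} \right)}\right)^{2} = \left(\sqrt{- \frac{1}{55} - 79} + 2 \left(- \frac{2}{6}\right)^{2}\right)^{2} = \left(\sqrt{- \frac{4346}{55}} + 2 \left(\left(-2\right) \frac{1}{6}\right)^{2}\right)^{2} = \left(\frac{i \sqrt{239030}}{55} + 2 \left(- \frac{1}{3}\right)^{2}\right)^{2} = \left(\frac{i \sqrt{239030}}{55} + 2 \cdot \frac{1}{9}\right)^{2} = \left(\frac{i \sqrt{239030}}{55} + \frac{2}{9}\right)^{2} = \left(\frac{2}{9} + \frac{i \sqrt{239030}}{55}\right)^{2}$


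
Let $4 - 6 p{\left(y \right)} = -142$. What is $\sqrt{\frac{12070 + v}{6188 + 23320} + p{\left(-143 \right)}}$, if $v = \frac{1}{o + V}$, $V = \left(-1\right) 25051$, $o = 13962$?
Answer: $\frac{\sqrt{662286205067329713}}{163607106} \approx 4.9742$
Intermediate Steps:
$p{\left(y \right)} = \frac{73}{3}$ ($p{\left(y \right)} = \frac{2}{3} - - \frac{71}{3} = \frac{2}{3} + \frac{71}{3} = \frac{73}{3}$)
$V = -25051$
$v = - \frac{1}{11089}$ ($v = \frac{1}{13962 - 25051} = \frac{1}{-11089} = - \frac{1}{11089} \approx -9.0179 \cdot 10^{-5}$)
$\sqrt{\frac{12070 + v}{6188 + 23320} + p{\left(-143 \right)}} = \sqrt{\frac{12070 - \frac{1}{11089}}{6188 + 23320} + \frac{73}{3}} = \sqrt{\frac{133844229}{11089 \cdot 29508} + \frac{73}{3}} = \sqrt{\frac{133844229}{11089} \cdot \frac{1}{29508} + \frac{73}{3}} = \sqrt{\frac{44614743}{109071404} + \frac{73}{3}} = \sqrt{\frac{8096056721}{327214212}} = \frac{\sqrt{662286205067329713}}{163607106}$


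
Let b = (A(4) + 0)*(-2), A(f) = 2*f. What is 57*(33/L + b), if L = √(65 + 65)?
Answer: -912 + 1881*√130/130 ≈ -747.03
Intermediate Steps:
L = √130 ≈ 11.402
b = -16 (b = (2*4 + 0)*(-2) = (8 + 0)*(-2) = 8*(-2) = -16)
57*(33/L + b) = 57*(33/(√130) - 16) = 57*(33*(√130/130) - 16) = 57*(33*√130/130 - 16) = 57*(-16 + 33*√130/130) = -912 + 1881*√130/130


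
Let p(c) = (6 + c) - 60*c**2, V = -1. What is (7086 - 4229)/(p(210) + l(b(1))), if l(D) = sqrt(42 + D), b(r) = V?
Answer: -7559004888/7000172974615 - 2857*sqrt(41)/7000172974615 ≈ -0.0010798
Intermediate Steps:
b(r) = -1
p(c) = 6 + c - 60*c**2
(7086 - 4229)/(p(210) + l(b(1))) = (7086 - 4229)/((6 + 210 - 60*210**2) + sqrt(42 - 1)) = 2857/((6 + 210 - 60*44100) + sqrt(41)) = 2857/((6 + 210 - 2646000) + sqrt(41)) = 2857/(-2645784 + sqrt(41))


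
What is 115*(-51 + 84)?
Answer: 3795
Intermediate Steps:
115*(-51 + 84) = 115*33 = 3795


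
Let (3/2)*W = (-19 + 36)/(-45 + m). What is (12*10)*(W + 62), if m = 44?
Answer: 6080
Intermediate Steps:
W = -34/3 (W = 2*((-19 + 36)/(-45 + 44))/3 = 2*(17/(-1))/3 = 2*(17*(-1))/3 = (⅔)*(-17) = -34/3 ≈ -11.333)
(12*10)*(W + 62) = (12*10)*(-34/3 + 62) = 120*(152/3) = 6080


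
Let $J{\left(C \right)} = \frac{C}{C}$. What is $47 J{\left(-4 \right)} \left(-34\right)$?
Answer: $-1598$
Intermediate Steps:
$J{\left(C \right)} = 1$
$47 J{\left(-4 \right)} \left(-34\right) = 47 \cdot 1 \left(-34\right) = 47 \left(-34\right) = -1598$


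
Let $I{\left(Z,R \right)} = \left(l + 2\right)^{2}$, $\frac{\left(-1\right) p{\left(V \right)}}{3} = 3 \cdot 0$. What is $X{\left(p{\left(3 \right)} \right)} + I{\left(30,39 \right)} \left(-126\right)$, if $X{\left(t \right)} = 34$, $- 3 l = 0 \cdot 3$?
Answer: $-470$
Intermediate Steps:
$p{\left(V \right)} = 0$ ($p{\left(V \right)} = - 3 \cdot 3 \cdot 0 = \left(-3\right) 0 = 0$)
$l = 0$ ($l = - \frac{0 \cdot 3}{3} = \left(- \frac{1}{3}\right) 0 = 0$)
$I{\left(Z,R \right)} = 4$ ($I{\left(Z,R \right)} = \left(0 + 2\right)^{2} = 2^{2} = 4$)
$X{\left(p{\left(3 \right)} \right)} + I{\left(30,39 \right)} \left(-126\right) = 34 + 4 \left(-126\right) = 34 - 504 = -470$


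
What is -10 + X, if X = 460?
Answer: 450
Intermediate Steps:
-10 + X = -10 + 460 = 450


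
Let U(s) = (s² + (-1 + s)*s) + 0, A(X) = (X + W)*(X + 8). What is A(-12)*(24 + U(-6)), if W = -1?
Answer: 5304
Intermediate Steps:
A(X) = (-1 + X)*(8 + X) (A(X) = (X - 1)*(X + 8) = (-1 + X)*(8 + X))
U(s) = s² + s*(-1 + s) (U(s) = (s² + s*(-1 + s)) + 0 = s² + s*(-1 + s))
A(-12)*(24 + U(-6)) = (-8 + (-12)² + 7*(-12))*(24 - 6*(-1 + 2*(-6))) = (-8 + 144 - 84)*(24 - 6*(-1 - 12)) = 52*(24 - 6*(-13)) = 52*(24 + 78) = 52*102 = 5304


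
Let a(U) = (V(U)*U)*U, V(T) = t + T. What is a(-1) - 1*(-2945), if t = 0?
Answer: 2944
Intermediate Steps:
V(T) = T (V(T) = 0 + T = T)
a(U) = U**3 (a(U) = (U*U)*U = U**2*U = U**3)
a(-1) - 1*(-2945) = (-1)**3 - 1*(-2945) = -1 + 2945 = 2944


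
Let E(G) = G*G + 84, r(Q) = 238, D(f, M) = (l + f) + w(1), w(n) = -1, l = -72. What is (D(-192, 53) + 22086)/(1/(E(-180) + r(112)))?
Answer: 714026762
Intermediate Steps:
D(f, M) = -73 + f (D(f, M) = (-72 + f) - 1 = -73 + f)
E(G) = 84 + G² (E(G) = G² + 84 = 84 + G²)
(D(-192, 53) + 22086)/(1/(E(-180) + r(112))) = ((-73 - 192) + 22086)/(1/((84 + (-180)²) + 238)) = (-265 + 22086)/(1/((84 + 32400) + 238)) = 21821/(1/(32484 + 238)) = 21821/(1/32722) = 21821*32722 = 714026762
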